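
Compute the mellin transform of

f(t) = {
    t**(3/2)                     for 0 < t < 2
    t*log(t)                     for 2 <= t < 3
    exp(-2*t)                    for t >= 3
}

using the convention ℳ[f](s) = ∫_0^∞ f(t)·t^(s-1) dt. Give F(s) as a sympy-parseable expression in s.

treat the 3 regions marked off by 2, 3 separately and sum
piece [0, 2): integrate t**(3/2) against the kernel
for t in [2, 3): the term is ∫ t*log(t)·t^(s-1)
segment 3 to ∞ holds exp(-2*t); add its integral

(-12**s*s*(2*s + 3)*log(4) - 12**s*(2*s + 3)*log(4) + 12**s*(4*s + 6) + 12**s*sqrt(2)*(4*s**2 + 8*s + 4) + 3*18**s*s*(2*s + 3)*log(3) + 18**s*(-6*s - 9) + 3*18**s*(2*s + 3)*log(3) + 3**s*(2*s + 3)*(s**2 + 2*s + 1)*uppergamma(s, 6))/(6**s*(2*s + 3)*(s**2 + 2*s + 1))
  Re(s) > -3/2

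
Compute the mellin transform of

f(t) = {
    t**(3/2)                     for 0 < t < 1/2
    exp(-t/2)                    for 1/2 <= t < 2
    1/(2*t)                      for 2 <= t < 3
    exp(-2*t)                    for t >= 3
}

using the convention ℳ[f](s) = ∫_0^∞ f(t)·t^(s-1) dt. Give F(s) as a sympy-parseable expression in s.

f breaks at 1/2, 2, 3 into 4 integrals to sum
on [0, 1/2) integrate f = t**(3/2) against the kernel
over [1/2, 2), the kernel integral of exp(-t/2) enters the sum
over [2, 3), the kernel integral of 1/(2*t) enters the sum
the [3, ∞) slice contributes ∫ exp(-2*t)·t^(s-1) dt

(12*24**s*(s - 1)*(2*s + 3)*uppergamma(s, 1/4) - 12*24**s*(s - 1)*(2*s + 3)*uppergamma(s, 1) - 3*24**s*(2*s + 3) + 2*36**s*(2*s + 3) + 12*6**s*(s - 1)*(2*s + 3)*uppergamma(s, 6) + 6*sqrt(2)*6**s*(s - 1))/(12*12**s*(s - 1)*(2*s + 3))
  Re(s) > -3/2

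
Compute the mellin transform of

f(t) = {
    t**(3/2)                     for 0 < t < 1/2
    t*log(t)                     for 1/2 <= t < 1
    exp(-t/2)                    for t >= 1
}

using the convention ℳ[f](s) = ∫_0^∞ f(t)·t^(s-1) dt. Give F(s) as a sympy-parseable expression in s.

(2*2**(2*s)*(2*s + 3)*(s**2 + 2*s + 1)*uppergamma(s, 1/2) - 2*2**s*(2*s + 3) + s*(2*s + 3)*log(2) + 2*s + (2*s + 3)*log(2) + sqrt(2)*(s**2 + 2*s + 1) + 3)/(2*2**s*(2*s + 3)*(s**2 + 2*s + 1))
  Re(s) > -3/2

integrate the 3 segments split at 1/2, 1, then add the results
∫ t**(3/2)·t^(s-1) over [0, 1/2)
on [1/2, 1) integrate f = t*log(t) against the kernel
for t in [1, ∞): the term is ∫ exp(-t/2)·t^(s-1)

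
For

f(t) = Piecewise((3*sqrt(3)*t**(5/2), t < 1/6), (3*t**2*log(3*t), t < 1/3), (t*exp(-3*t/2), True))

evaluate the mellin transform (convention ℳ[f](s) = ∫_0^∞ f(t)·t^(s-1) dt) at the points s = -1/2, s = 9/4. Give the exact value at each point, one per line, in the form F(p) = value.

remove the shared t-power first: 3*sqrt(3)*t**(3/2) on [0, 1/6); 3*t*log(3*t) on [1/6, 1/3); exp(-3*t/2) on [1/3, ∞)
peel off the common scale on t: t**(3/2) on [0, 1/2); t*log(t) on [1/2, 1); exp(-t/2) on [1, ∞)
breakpoints 1/6, 1/3: one integral from each of the 3 segments
∫ over [0, 1/6) of 3*sqrt(3)*t**(5/2)·t^(s-1) joins the sum
∫ over [1/6, 1/3) of 3*t**2*log(3*t)·t^(s-1) joins the sum
piece [1/3, ∞): integrate t*exp(-3*t/2) against the kernel

F(-1/2) = sqrt(6)*(-23*sqrt(2) + 16 + 24*log(2) + 144*sqrt(pi)*erfc(sqrt(2)/2))/432
F(9/4) = 6**(3/4)*(-2432*2**(1/4) + 152 + 289*sqrt(2) + 646*log(2) + 351424*sqrt(2)*uppergamma(13/4, 1/2))/7116336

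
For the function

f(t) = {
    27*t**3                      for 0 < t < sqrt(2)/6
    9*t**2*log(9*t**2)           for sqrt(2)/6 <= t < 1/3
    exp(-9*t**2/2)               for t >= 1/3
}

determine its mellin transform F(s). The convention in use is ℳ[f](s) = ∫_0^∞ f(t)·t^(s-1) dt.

(sqrt(2)/6)**s*(-8*2**(s/2)*(s + 3) + 2*2**s*(s + 3)*(s**2 + 4*s + 4)*uppergamma(s/2, 1/2) + s*(s + 3)*log(4) + 4*s + 4*(s + 3)*log(2) + sqrt(2)*(s**2 + 4*s + 4) + 12)/(4*(s + 3)*(s**2 + 4*s + 4))
  Re(s) > -3

back out the common scale on t: 8*t**3 on [0, sqrt(2)/4); 4*t**2*log(4*t**2) on [sqrt(2)/4, 1/2); exp(-2*t**2) on [1/2, ∞)
remove the common scale on t first: t**3 on [0, sqrt(2)/2); t**2*log(t**2) on [sqrt(2)/2, 1); exp(-t**2/2) on [1, ∞)
strip the power substitution: t**(3/2) on [0, 1/2); t*log(t) on [1/2, 1); exp(-t/2) on [1, ∞)
treat the 3 regions marked off by sqrt(2)/6, 1/3 separately and sum
the [0, sqrt(2)/6) slice contributes ∫ 27*t**3·t^(s-1) dt
between sqrt(2)/6 and 1/3 the integrand is 9*t**2*log(9*t**2)·t^(s-1)
segment 1/3 to ∞ holds exp(-9*t**2/2); add its integral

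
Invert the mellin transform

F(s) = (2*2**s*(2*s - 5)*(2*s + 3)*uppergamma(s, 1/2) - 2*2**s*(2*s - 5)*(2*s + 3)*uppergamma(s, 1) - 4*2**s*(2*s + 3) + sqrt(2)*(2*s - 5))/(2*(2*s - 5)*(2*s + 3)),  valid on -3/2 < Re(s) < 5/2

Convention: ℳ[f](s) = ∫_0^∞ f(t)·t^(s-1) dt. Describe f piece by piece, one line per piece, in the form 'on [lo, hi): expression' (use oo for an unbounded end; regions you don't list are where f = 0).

strip the common scale on t: t**(3/2) on [0, 1/2); exp(-t) on [1/2, 1); t**(-5/2) on [1, ∞)
the 3 pieces separated at 1, 2 each add one integral
on [0, 1): add ∫ sqrt(2)*t**(3/2)/4·t^(s-1) dt
over [1, 2), the kernel integral of exp(-t/2) enters the sum
piece [2, ∞): integrate 4*sqrt(2)/t**(5/2) against the kernel

on [0, 1): sqrt(2)*t**(3/2)/4
on [1, 2): exp(-t/2)
on [2, oo): 4*sqrt(2)/t**(5/2)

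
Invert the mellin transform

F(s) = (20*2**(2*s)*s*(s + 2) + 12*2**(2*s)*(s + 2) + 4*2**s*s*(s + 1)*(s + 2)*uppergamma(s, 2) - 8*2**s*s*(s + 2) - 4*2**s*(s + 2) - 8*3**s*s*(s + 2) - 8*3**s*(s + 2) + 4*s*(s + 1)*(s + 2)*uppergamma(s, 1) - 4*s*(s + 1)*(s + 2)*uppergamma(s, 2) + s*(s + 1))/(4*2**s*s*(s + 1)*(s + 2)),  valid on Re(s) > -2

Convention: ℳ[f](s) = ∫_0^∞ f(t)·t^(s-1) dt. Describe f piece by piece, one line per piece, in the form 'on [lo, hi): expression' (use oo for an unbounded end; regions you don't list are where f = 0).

summing 5 kernel integrals split by 1/2, 1, 3/2, 2 yields ℳ[f](s)
the [0, 1/2) slice contributes ∫ t**2·t^(s-1) dt
the [1/2, 1) slice contributes ∫ exp(-2*t)·t^(s-1) dt
∫ over [1, 3/2) of (t + 1)·t^(s-1) joins the sum
∫ over [3/2, 2) of (t + 3)·t^(s-1) joins the sum
[2, ∞) adds the kernel integral of exp(-t)

on [0, 1/2): t**2
on [1/2, 1): exp(-2*t)
on [1, 3/2): t + 1
on [3/2, 2): t + 3
on [2, oo): exp(-t)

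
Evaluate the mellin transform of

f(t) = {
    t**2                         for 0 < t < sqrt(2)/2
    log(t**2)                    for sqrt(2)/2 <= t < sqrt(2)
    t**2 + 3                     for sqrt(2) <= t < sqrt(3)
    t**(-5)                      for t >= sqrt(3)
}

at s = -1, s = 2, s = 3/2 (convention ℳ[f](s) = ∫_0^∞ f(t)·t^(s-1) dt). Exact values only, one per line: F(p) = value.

strip the power substitution: t on [0, 1/2); log(t) on [1/2, 2); t + 3 on [2, 3); …
decompose at sqrt(2)/2, sqrt(2), sqrt(3); ℳ[f](s) sums the 4 pieces' integrals
segment 0 to sqrt(2)/2 holds t**2; add its integral
segment sqrt(2)/2 to sqrt(2) holds log(t**2); add its integral
∫ (t**2 + 3)·t^(s-1) over [sqrt(2), sqrt(3))
∫ over [sqrt(3), ∞) of t**(-5)·t^(s-1) joins the sum

F(-1) = sqrt(2)*(-486*log(2) + sqrt(2) + 648)/324
F(2) = sqrt(3)/27 + 5*log(2)/4 + 33/16
F(3/2) = 2**(1/4)*(-436*sqrt(2) + 2*2**(3/4)*3**(1/4) + 65 + log(2**(42 + 84*sqrt(2))) + 180*6**(3/4))/126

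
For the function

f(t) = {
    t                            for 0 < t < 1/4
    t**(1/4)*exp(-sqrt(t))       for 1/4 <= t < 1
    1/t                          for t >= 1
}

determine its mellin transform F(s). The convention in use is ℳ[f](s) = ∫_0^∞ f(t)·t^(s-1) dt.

the power substitution comes off first: t**2 on [0, 1/2); sqrt(t)*exp(-t) on [1/2, 1); t**(-2) on [1, ∞)
back out the shared t-power: t**(3/2) on [0, 1/2); exp(-t) on [1/2, 1); t**(-5/2) on [1, ∞)
treat the 3 regions marked off by 1/4, 1 separately and sum
on [0, 1/4): add ∫ t·t^(s-1) dt
∫ over [1/4, 1) of t**(1/4)*exp(-sqrt(t))·t^(s-1) joins the sum
segment 1 to ∞ holds 1/t; add its integral

(2*s**2*uppergamma(2*s + 1/2, 1/2) - 2*s**2*uppergamma(2*s + 1/2, 1) - s - 2*uppergamma(2*s + 1/2, 1/2) + 2*uppergamma(2*s + 1/2, 1) - 1 + s/(4*4**s) - 1/(4*4**s))/(s**2 - 1)
  -1 < Re(s) < 1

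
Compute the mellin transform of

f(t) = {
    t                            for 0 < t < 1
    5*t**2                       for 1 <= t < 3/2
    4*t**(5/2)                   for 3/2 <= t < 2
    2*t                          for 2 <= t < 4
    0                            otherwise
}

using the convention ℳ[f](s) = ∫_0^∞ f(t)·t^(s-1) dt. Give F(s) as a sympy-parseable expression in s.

split f at 1, 3/2, 2: ℳ[f](s) collects 4 kernel integrals
piece [0, 1): integrate t against the kernel
between 1 and 3/2 the integrand is 5*t**2·t^(s-1)
segment 3/2 to 2 holds 4*t**(5/2); add its integral
between 2 and 4 the integrand is 2*t·t^(s-1)

(-2*2**(s + 1)*(s + 2)*(2*s + 5) + 8*2**(s + 5/2)*(s + 1)*(s + 2) + 5*(3/2)**(s + 2)*(s + 1)*(2*s + 5) - 8*(3/2)**(s + 5/2)*(s + 1)*(s + 2) + 2*4**(s + 1)*(s + 2)*(2*s + 5) - 5*(s + 1)*(2*s + 5) + (s + 2)*(2*s + 5))/((s + 1)*(s + 2)*(2*s + 5))
  Re(s) > -1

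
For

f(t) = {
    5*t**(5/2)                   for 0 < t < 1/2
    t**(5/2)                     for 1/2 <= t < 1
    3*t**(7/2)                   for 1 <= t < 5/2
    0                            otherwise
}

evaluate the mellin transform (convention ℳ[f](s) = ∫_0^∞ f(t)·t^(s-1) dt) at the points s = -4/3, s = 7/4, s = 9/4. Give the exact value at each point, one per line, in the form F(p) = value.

F(-4/3) = -48/91 + 6*2**(5/6)/7 + 225*2**(5/6)*5**(1/6)/52
F(7/4) = -40/119 + 2**(3/4)/34 + 3125*2**(3/4)*5**(1/4)/112
F(9/4) = -136/437 + 2**(1/4)/38 + 9375*2**(1/4)*5**(3/4)/368

split f at 1/2, 1: ℳ[f](s) collects 3 kernel integrals
for t in [0, 1/2): the term is ∫ 5*t**(5/2)·t^(s-1)
over [1/2, 1), the kernel integral of t**(5/2) enters the sum
[1, 5/2) adds the kernel integral of 3*t**(7/2)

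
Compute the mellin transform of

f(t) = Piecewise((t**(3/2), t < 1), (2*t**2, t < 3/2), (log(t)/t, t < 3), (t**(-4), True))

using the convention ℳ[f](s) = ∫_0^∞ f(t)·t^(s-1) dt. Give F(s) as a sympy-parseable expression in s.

(324*2**s*(s - 4)*(s + 2)*(s**2 - 2*s + 1) - 324*2**s*(s - 4)*(2*s + 3)*(s**2 - 2*s + 1) - 108*3**s*s*(s - 4)*(s + 2)*(2*s + 3)*log(3) + 108*3**s*s*(s - 4)*(s + 2)*(2*s + 3)*log(2) - 108*3**s*(s - 4)*(s + 2)*(2*s + 3)*log(2) + 108*3**s*(s - 4)*(s + 2)*(2*s + 3) + 108*3**s*(s - 4)*(s + 2)*(2*s + 3)*log(3) + 729*3**s*(s - 4)*(2*s + 3)*(s**2 - 2*s + 1) + 54*6**s*s*(s - 4)*(s + 2)*(2*s + 3)*log(3) - 54*6**s*(s - 4)*(s + 2)*(2*s + 3)*log(3) - 54*6**s*(s - 4)*(s + 2)*(2*s + 3) - 2*6**s*(s + 2)*(2*s + 3)*(s**2 - 2*s + 1))/(162*2**s*(s - 4)*(s + 2)*(2*s + 3)*(s**2 - 2*s + 1))
  -3/2 < Re(s) < 4

integrate the 4 segments split at 1, 3/2, 3, then add the results
between 0 and 1 the integrand is t**(3/2)·t^(s-1)
piece [1, 3/2): integrate 2*t**2 against the kernel
for t in [3/2, 3): the term is ∫ log(t)/t·t^(s-1)
[3, ∞) adds the kernel integral of t**(-4)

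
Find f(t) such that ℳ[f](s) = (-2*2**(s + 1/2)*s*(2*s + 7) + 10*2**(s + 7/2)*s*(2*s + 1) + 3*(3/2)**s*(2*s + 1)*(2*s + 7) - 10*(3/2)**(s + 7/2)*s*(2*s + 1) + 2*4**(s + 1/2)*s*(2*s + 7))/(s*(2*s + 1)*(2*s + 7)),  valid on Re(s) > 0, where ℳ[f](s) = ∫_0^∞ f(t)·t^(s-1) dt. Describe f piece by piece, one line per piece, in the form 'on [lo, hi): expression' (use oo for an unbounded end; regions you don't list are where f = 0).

on [0, 3/2): 3
on [3/2, 2): 5*t**(7/2)
on [2, 4): sqrt(t)

along the cuts 3/2, 2, ℳ[f](s) splits into 3 integrals
for t in [0, 3/2): the term is ∫ 3·t^(s-1)
[3/2, 2) adds the kernel integral of 5*t**(7/2)
over [2, 4), the kernel integral of sqrt(t) enters the sum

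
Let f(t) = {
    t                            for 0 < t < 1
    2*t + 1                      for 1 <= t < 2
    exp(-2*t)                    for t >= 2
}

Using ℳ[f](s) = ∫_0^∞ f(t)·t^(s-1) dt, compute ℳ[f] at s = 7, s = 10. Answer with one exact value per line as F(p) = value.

F(7) = 2185*exp(-4)/8 + 4593/56
F(10) = 153527*exp(-4)/8 + 52203/110

cuts at 1, 2: linearity sums the 3 kernel integrals
∫ t·t^(s-1) over [0, 1)
over [1, 2), the kernel integral of (2*t + 1) enters the sum
on [2, ∞) integrate f = exp(-2*t) against the kernel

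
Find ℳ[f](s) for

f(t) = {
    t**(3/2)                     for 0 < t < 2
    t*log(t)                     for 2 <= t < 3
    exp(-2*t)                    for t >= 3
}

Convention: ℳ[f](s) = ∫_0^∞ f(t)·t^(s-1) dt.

summing 3 kernel integrals split by 2, 3 yields ℳ[f](s)
on [0, 2): add ∫ t**(3/2)·t^(s-1) dt
∫ t*log(t)·t^(s-1) over [2, 3)
over [3, ∞), the kernel integral of exp(-2*t) enters the sum

(-12**s*s*(2*s + 3)*log(4) - 12**s*(2*s + 3)*log(4) + 12**s*(4*s + 6) + 12**s*sqrt(2)*(4*s**2 + 8*s + 4) + 3*18**s*s*(2*s + 3)*log(3) + 18**s*(-6*s - 9) + 3*18**s*(2*s + 3)*log(3) + 3**s*(2*s + 3)*(s**2 + 2*s + 1)*uppergamma(s, 6))/(6**s*(2*s + 3)*(s**2 + 2*s + 1))
  Re(s) > -3/2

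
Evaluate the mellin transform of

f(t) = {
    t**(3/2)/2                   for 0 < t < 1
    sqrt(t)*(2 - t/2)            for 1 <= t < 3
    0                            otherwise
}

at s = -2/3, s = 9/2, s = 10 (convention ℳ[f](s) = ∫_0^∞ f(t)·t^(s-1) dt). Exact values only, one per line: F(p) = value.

invert the shared t-power to get t/2 on [0, 1); 2 - t/2 on [1, 3)
strip the common scale on t: t on [0, 1/2); 2 - t on [1/2, 3/2)
split f at 1: ℳ[f](s) collects 2 kernel integrals
segment 0 to 1 holds t**(3/2)/2; add its integral
segment [1, 3) carries sqrt(t)*(2 - t/2); integrate it

F(-2/3) = 66/5 - 23*3**(5/6)/5
F(9/2) = 2173/60
F(10) = -50/483 + 570807*sqrt(3)/161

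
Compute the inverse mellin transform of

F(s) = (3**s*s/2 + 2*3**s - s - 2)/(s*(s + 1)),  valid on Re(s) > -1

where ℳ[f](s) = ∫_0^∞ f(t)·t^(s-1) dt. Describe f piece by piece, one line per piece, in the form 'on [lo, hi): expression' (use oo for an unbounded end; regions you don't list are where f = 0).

remove the common scale on t first: t on [0, 1/2); 2 - t on [1/2, 3/2)
cuts at 1: linearity sums the 2 kernel integrals
over [0, 1), the kernel integral of t/2 enters the sum
segment 1 to 3 holds (2 - t/2); add its integral

on [0, 1): t/2
on [1, 3): 2 - t/2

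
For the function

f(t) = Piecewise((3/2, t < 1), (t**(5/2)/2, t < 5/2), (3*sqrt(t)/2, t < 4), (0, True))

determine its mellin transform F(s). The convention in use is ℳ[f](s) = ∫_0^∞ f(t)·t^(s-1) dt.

slice at 1, 5/2, transform all 3 pieces, and sum them
piece [0, 1): integrate 3/2 against the kernel
over [1, 5/2), the kernel integral of t**(5/2)/2 enters the sum
on [5/2, 4): add ∫ 3*sqrt(t)/2·t^(s-1) dt

(96*2**(2*s)*s**2 + 240*2**(2*s)*s + 32*s**2 + 136*s + 60 + 26*sqrt(10)*5**s*s**2/2**s - 35*sqrt(10)*5**s*s/2**s)/(8*s*(4*s**2 + 12*s + 5))
  Re(s) > 0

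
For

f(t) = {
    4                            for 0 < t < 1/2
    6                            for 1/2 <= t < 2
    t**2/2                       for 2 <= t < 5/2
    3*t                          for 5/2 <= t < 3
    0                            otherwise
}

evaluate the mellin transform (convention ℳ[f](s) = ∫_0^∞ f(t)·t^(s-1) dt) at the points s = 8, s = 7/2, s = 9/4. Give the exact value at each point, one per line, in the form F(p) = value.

summing 4 kernel integrals split by 1/2, 2, 5/2 yields ℳ[f](s)
∫ 4·t^(s-1) over [0, 1/2)
on [1/2, 2): add ∫ 6·t^(s-1) dt
on [2, 5/2): add ∫ t**2/2·t^(s-1) dt
between 5/2 and 3 the integrand is 3*t·t^(s-1)

F(8) = 362930407/61440
F(7/2) = sqrt(2)*(-126875*sqrt(5) + 159216 + 399168*sqrt(6))/14784
F(9/4) = 2**(3/4)*(-156375*5**(1/4) - 3536 + 139776*sqrt(2) + 396576*6**(1/4))/31824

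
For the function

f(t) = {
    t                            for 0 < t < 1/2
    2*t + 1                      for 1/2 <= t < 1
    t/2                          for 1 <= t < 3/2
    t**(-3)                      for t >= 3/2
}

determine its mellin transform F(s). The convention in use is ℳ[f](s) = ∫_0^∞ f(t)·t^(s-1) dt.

f breaks at 1/2, 1, 3/2 into 4 integrals to sum
on [0, 1/2): add ∫ t·t^(s-1) dt
for t in [1/2, 1): the term is ∫ (2*t + 1)·t^(s-1)
between 1 and 3/2 the integrand is t/2·t^(s-1)
segment [3/2, ∞) carries t**(-3); integrate it

(270*2**s*s**2 - 702*2**s*s - 324*2**s + 49*3**s*s**2 - 275*3**s*s - 162*s**2 + 378*s + 324)/(108*2**s*s*(s**2 - 2*s - 3))
  -1 < Re(s) < 3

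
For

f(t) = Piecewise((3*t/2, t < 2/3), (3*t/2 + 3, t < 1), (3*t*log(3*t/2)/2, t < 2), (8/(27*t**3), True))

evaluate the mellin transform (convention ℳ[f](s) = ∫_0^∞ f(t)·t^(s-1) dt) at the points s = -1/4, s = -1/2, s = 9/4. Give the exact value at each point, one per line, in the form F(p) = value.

the common scale on t comes off first: t on [0, 1); t + 3 on [1, 3/2); t*log(t) on [3/2, 3); …
decompose at 2/3, 1, 2; ℳ[f](s) sums the 4 pieces' integrals
∫ over [0, 2/3) of 3*t/2·t^(s-1) joins the sum
segment [2/3, 1) carries (3*t/2 + 3); integrate it
the [1, 2) slice contributes ∫ 3*t*log(3*t/2)/2·t^(s-1) dt
on [2, ∞) integrate f = 8/(27*t**3) against the kernel

F(-1/4) = -22/3 - 934*2**(3/4)/351 + log(4*3**(-2 + 2*2**(3/4))) + 6*2**(3/4)*3**(1/4)
F(-1/2) = -1133*sqrt(2)/189 + 3 + log(8*3**(-3 + 3*sqrt(2))) + 3*sqrt(6)
F(9/4) = -12848*2**(1/4)/13689 - 16*2**(1/4)*3**(3/4)/81 - 6*log(3)/13 + 6*log(2)/13 + 982/507 + 48*2**(1/4)*log(3)/13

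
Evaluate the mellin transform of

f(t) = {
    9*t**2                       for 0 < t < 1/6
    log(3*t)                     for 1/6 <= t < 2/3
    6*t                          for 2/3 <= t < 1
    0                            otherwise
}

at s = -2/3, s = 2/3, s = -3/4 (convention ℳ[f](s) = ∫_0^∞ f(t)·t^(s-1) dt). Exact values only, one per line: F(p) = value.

the common scale on t comes off first: t**2 on [0, 1/2); log(t) on [1/2, 2); 2*t on [2, 3)
along the cuts 1/6, 2/3, ℳ[f](s) splits into 3 integrals
the [0, 1/6) slice contributes ∫ 9*t**2·t^(s-1) dt
for t in [1/6, 2/3): the term is ∫ log(3*t)·t^(s-1)
[2/3, 1) adds the kernel integral of 6*t

F(-2/3) = -57*18**(1/3)/8 - log(2**(3*18**(1/3)/4 + 3*6**(2/3)/2)) + 39*6**(2/3)/16 + 18
F(2/3) = 6**(1/3)*(-496*2**(1/3) + 125 + log(2**(80 + 160*2**(1/3))) + 192*6**(2/3))/320
F(-3/4) = 6**(3/4)*(-200*sqrt(2) - log(2**(15*sqrt(2) + 60)) + 89 + 180*6**(1/4))/45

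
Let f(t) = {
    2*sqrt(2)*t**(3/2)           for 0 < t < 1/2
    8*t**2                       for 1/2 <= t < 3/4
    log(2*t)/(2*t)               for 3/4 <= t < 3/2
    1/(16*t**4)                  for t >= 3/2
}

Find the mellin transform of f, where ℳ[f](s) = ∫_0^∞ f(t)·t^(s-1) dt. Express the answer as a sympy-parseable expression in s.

(324*2**s*(s - 4)*(s + 2)*(s**2 - 2*s + 1) - 324*2**s*(s - 4)*(2*s + 3)*(s**2 - 2*s + 1) - 108*3**s*s*(s - 4)*(s + 2)*(2*s + 3)*log(3) + 108*3**s*s*(s - 4)*(s + 2)*(2*s + 3)*log(2) - 108*3**s*(s - 4)*(s + 2)*(2*s + 3)*log(2) + 108*3**s*(s - 4)*(s + 2)*(2*s + 3) + 108*3**s*(s - 4)*(s + 2)*(2*s + 3)*log(3) + 729*3**s*(s - 4)*(2*s + 3)*(s**2 - 2*s + 1) + 54*6**s*s*(s - 4)*(s + 2)*(2*s + 3)*log(3) - 54*6**s*(s - 4)*(s + 2)*(2*s + 3)*log(3) - 54*6**s*(s - 4)*(s + 2)*(2*s + 3) - 2*6**s*(s + 2)*(2*s + 3)*(s**2 - 2*s + 1))/(162*2**(2*s)*(s - 4)*(s + 2)*(2*s + 3)*(s**2 - 2*s + 1))
  -3/2 < Re(s) < 4

peel off the common scale on t: t**(3/2) on [0, 1); 2*t**2 on [1, 3/2); log(t)/t on [3/2, 3); …
linearity at 1/2, 3/4, 3/2 turns ℳ[f](s) into 4 summed integrals
segment [0, 1/2) carries 2*sqrt(2)*t**(3/2); integrate it
on [1/2, 3/4) integrate f = 8*t**2 against the kernel
[3/4, 3/2) adds the kernel integral of log(2*t)/(2*t)
∫ over [3/2, ∞) of 1/(16*t**4)·t^(s-1) joins the sum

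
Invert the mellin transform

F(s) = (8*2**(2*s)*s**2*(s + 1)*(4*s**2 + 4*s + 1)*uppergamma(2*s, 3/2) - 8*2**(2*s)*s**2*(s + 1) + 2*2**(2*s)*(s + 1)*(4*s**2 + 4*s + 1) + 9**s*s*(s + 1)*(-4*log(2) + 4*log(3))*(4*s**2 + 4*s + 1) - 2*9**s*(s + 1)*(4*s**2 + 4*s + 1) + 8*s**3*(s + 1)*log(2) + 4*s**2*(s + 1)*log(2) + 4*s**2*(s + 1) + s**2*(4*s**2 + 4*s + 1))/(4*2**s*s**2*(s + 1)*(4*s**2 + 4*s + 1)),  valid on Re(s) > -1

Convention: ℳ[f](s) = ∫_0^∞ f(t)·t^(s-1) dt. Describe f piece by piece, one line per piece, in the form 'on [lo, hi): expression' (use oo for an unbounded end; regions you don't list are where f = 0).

on [0, 1/2): t/2
on [1/2, 2): sqrt(2)*sqrt(t)*log(sqrt(2)*sqrt(t)/2)/2
on [2, 9/2): log(sqrt(2)*sqrt(t)/2)
on [9/2, oo): exp(-sqrt(2)*sqrt(t)/2)

reversing the common scale on t: t on [0, 1/4); sqrt(t)*log(sqrt(t)) on [1/4, 1); log(sqrt(t)) on [1, 9/4); …
the power substitution comes off first: t**2 on [0, 1/2); t*log(t) on [1/2, 1); log(t) on [1, 3/2); …
summing 4 kernel integrals split by 1/2, 2, 9/2 yields ℳ[f](s)
∫ over [0, 1/2) of t/2·t^(s-1) joins the sum
between 1/2 and 2 the integrand is sqrt(2)*sqrt(t)*log(sqrt(2)*sqrt(t)/2)/2·t^(s-1)
∫ over [2, 9/2) of log(sqrt(2)*sqrt(t)/2)·t^(s-1) joins the sum
∫ over [9/2, ∞) of exp(-sqrt(2)*sqrt(t)/2)·t^(s-1) joins the sum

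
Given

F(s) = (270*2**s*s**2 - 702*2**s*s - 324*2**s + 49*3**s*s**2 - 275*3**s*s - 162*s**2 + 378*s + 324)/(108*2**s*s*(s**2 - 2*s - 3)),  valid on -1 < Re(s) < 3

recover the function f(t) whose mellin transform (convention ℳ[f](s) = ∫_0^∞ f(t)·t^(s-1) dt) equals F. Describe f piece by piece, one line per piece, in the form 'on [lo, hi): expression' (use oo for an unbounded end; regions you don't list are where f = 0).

breakpoints 1/2, 1, 3/2: one integral from each of the 4 segments
segment [0, 1/2) carries t; integrate it
piece [1/2, 1): integrate (2*t + 1) against the kernel
over [1, 3/2), the kernel integral of t/2 enters the sum
on [3/2, ∞): add ∫ t**(-3)·t^(s-1) dt

on [0, 1/2): t
on [1/2, 1): 2*t + 1
on [1, 3/2): t/2
on [3/2, oo): t**(-3)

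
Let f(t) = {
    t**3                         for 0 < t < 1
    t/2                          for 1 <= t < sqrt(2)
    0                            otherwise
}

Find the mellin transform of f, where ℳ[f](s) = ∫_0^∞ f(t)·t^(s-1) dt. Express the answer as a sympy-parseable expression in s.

(2**(s/2 + 1/2)*(s + 3) + s - 1)/(2*(s + 1)*(s + 3))
  Re(s) > -3

strip the shared t-power: t**2 on [0, 1); 1/2 on [1, sqrt(2))
invert the power substitution to get t on [0, 1); 1/2 on [1, 2)
the 2 pieces separated at 1 each add one integral
for t in [0, 1): the term is ∫ t**3·t^(s-1)
segment 1 to sqrt(2) holds t/2; add its integral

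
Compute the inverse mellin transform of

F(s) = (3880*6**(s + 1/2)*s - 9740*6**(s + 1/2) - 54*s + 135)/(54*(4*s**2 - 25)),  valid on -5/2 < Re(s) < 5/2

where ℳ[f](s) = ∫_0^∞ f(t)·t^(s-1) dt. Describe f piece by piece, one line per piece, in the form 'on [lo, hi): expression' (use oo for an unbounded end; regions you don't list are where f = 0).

on [0, 1): t**(5/2)/4
on [1, 6): t**(5/2)/2
on [6, oo): 8/t**(5/2)

peel off the shared t-power: t**2/4 on [0, 1); t**2/2 on [1, 6); 8/t**3 on [6, ∞)
back out the common scale on t: t**2 on [0, 1/2); 2*t**2 on [1/2, 3); t**(-3) on [3, ∞)
remove the shared t-power first: t on [0, 1/2); 2*t on [1/2, 3); t**(-4) on [3, ∞)
summing 3 kernel integrals split by 1, 6 yields ℳ[f](s)
between 0 and 1 the integrand is t**(5/2)/4·t^(s-1)
segment [1, 6) carries t**(5/2)/2; integrate it
the [6, ∞) slice contributes ∫ 8/t**(5/2)·t^(s-1) dt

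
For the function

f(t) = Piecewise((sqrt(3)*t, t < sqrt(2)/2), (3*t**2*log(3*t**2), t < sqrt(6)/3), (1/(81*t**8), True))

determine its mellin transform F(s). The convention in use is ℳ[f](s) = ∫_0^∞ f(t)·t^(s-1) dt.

(sqrt(6)/6)**s*(32*2**s*s*(s - 8)*(s + 1)*log(2) - 64*2**s*(s - 8)*(s + 1) + 64*2**s*(s - 8)*(s + 1)*log(2) - 2**s*(s + 1)*(s**2 + 4*s + 4) + 3**(s/2)*s*(s - 8)*(s + 1)*(-24*log(3) + 24*log(2)) + 3**(s/2)*(s - 8)*(s + 1)*(-48*log(3) + 48*log(2)) + 48*3**(s/2)*(s - 8)*(s + 1) + 8*3**(s/2)*sqrt(6)*(s - 8)*(s**2 + 4*s + 4))/(16*(s - 8)*(s + 1)*(s**2 + 4*s + 4))
  -1 < Re(s) < 8

undo the power substitution: sqrt(3)*sqrt(t) on [0, 1/2); 3*t*log(3*t) on [1/2, 2/3); 1/(81*t**4) on [2/3, ∞)
back out the common scale on t: sqrt(t) on [0, 3/2); t*log(t) on [3/2, 2); t**(-4) on [2, ∞)
along the cuts sqrt(2)/2, sqrt(6)/3, ℳ[f](s) splits into 3 integrals
segment [0, sqrt(2)/2) carries sqrt(3)*t; integrate it
∫ over [sqrt(2)/2, sqrt(6)/3) of 3*t**2*log(3*t**2)·t^(s-1) joins the sum
for t in [sqrt(6)/3, ∞): the term is ∫ 1/(81*t**8)·t^(s-1)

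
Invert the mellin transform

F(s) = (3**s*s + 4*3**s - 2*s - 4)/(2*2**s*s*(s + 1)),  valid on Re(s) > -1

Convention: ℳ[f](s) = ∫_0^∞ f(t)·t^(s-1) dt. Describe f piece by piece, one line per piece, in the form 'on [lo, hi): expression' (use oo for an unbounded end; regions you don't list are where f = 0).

on [0, 1/2): t
on [1/2, 3/2): 2 - t

integrate the 2 segments split at 1/2, then add the results
for t in [0, 1/2): the term is ∫ t·t^(s-1)
∫ (2 - t)·t^(s-1) over [1/2, 3/2)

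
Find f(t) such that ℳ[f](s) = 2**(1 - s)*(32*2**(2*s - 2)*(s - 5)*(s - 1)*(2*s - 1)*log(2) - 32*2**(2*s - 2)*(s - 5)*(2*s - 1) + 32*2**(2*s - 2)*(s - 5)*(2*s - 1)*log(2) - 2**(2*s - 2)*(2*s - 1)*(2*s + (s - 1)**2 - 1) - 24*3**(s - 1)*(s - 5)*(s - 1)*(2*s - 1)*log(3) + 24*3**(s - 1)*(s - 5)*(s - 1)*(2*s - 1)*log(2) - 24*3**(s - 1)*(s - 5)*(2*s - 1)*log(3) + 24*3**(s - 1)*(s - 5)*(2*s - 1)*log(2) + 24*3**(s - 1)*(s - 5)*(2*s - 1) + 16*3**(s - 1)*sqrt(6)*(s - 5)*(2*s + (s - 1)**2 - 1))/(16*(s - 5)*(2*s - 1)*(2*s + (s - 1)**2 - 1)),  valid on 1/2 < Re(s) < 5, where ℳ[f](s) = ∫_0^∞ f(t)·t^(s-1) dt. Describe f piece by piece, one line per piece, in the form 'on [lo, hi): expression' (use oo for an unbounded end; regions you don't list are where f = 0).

strip the shared t-power: sqrt(t) on [0, 3/2); t*log(t) on [3/2, 2); t**(-4) on [2, ∞)
breakpoints 3/2, 2: one integral from each of the 3 segments
on [0, 3/2): add ∫ 1/sqrt(t)·t^(s-1) dt
the [3/2, 2) slice contributes ∫ log(t)·t^(s-1) dt
piece [2, ∞): integrate t**(-5) against the kernel

on [0, 3/2): 1/sqrt(t)
on [3/2, 2): log(t)
on [2, oo): t**(-5)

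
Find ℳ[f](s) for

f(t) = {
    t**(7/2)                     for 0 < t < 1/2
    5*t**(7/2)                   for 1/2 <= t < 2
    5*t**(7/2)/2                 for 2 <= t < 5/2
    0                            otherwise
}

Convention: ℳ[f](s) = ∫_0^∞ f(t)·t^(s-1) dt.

(-8*2**(-s - 7/2) + 5*2**(s + 7/2) + 5*(5/2)**(s + 7/2))/(2*s + 7)
  Re(s) > -7/2

along the cuts 1/2, 2, ℳ[f](s) splits into 3 integrals
∫ over [0, 1/2) of t**(7/2)·t^(s-1) joins the sum
between 1/2 and 2 the integrand is 5*t**(7/2)·t^(s-1)
over [2, 5/2), the kernel integral of 5*t**(7/2)/2 enters the sum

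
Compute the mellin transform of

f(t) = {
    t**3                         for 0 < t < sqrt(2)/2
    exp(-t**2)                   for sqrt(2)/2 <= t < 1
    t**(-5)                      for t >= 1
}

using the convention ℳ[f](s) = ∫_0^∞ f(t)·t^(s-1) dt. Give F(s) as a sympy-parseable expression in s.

(2*2**(s/2)*(s - 5)*(s + 3)*uppergamma(s/2, 1/2) - 2*2**(s/2)*(s - 5)*(s + 3)*uppergamma(s/2, 1) - 4*2**(s/2)*(s + 3) + sqrt(2)*(s - 5))/(4*2**(s/2)*(s - 5)*(s + 3))
  -3 < Re(s) < 5

remove the power substitution first: t**(3/2) on [0, 1/2); exp(-t) on [1/2, 1); t**(-5/2) on [1, ∞)
split f at sqrt(2)/2, 1: ℳ[f](s) collects 3 kernel integrals
piece [0, sqrt(2)/2): integrate t**3 against the kernel
∫ exp(-t**2)·t^(s-1) over [sqrt(2)/2, 1)
[1, ∞) adds the kernel integral of t**(-5)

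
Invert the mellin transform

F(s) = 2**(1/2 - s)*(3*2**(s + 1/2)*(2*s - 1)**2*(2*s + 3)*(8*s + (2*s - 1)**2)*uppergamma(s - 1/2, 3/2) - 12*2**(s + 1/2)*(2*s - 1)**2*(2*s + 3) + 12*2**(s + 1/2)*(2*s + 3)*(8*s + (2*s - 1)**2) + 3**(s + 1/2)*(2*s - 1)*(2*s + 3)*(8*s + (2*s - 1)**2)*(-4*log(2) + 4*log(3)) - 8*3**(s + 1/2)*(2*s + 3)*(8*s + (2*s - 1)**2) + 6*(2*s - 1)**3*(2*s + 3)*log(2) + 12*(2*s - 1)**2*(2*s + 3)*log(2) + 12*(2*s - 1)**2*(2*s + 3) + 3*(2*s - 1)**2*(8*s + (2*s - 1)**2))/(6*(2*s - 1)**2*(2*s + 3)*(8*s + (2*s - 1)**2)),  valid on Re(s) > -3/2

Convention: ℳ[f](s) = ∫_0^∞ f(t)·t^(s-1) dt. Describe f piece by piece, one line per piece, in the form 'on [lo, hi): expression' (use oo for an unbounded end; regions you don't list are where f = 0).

on [0, 1/2): t**(3/2)
on [1/2, 1): sqrt(t)*log(t)
on [1, 3/2): log(t)/sqrt(t)
on [3/2, oo): exp(-t)/sqrt(t)

invert the shared t-power to get t on [0, 1/2); log(t) on [1/2, 1); log(t)/t on [1, 3/2); …
back out the shared t-power: t**2 on [0, 1/2); t*log(t) on [1/2, 1); log(t) on [1, 3/2); …
split f at 1/2, 1, 3/2: ℳ[f](s) collects 4 kernel integrals
on [0, 1/2): add ∫ t**(3/2)·t^(s-1) dt
on [1/2, 1): add ∫ sqrt(t)*log(t)·t^(s-1) dt
piece [1, 3/2): integrate log(t)/sqrt(t) against the kernel
[3/2, ∞) adds the kernel integral of exp(-t)/sqrt(t)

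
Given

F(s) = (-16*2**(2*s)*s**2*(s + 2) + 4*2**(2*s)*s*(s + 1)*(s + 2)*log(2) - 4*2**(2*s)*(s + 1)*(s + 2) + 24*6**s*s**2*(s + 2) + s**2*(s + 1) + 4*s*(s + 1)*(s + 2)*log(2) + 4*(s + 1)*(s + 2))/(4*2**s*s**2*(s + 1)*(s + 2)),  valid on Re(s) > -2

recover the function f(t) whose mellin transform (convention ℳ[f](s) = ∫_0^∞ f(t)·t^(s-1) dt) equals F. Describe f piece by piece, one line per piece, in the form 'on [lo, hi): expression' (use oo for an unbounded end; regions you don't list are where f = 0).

on [0, 1/2): t**2
on [1/2, 2): log(t)
on [2, 3): 2*t

breakpoints 1/2, 2: one integral from each of the 3 segments
[0, 1/2) adds the kernel integral of t**2
∫ log(t)·t^(s-1) over [1/2, 2)
over [2, 3), the kernel integral of 2*t enters the sum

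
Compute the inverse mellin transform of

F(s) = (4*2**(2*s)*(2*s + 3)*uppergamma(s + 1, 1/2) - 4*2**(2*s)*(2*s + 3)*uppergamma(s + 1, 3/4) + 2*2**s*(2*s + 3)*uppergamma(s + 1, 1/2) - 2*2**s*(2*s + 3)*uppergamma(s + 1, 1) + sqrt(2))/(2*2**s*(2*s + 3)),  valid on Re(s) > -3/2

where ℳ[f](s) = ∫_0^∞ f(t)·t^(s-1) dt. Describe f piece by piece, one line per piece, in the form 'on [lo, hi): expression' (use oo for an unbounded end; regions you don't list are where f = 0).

the power substitution comes off first: t**(3/4) on [0, 1/4); sqrt(t)*exp(-sqrt(t)) on [1/4, 1); sqrt(t)*exp(-sqrt(t)/2) on [1, 9/4)
invert the shared t-power to get t**(1/4) on [0, 1/4); exp(-sqrt(t)) on [1/4, 1); exp(-sqrt(t)/2) on [1, 9/4)
reversing the power substitution: sqrt(t) on [0, 1/2); exp(-t) on [1/2, 1); exp(-t/2) on [1, 3/2)
treat the 3 regions marked off by 1/2, 1 separately and sum
segment [0, 1/2) carries t**(3/2); integrate it
the [1/2, 1) slice contributes ∫ t*exp(-t)·t^(s-1) dt
segment 1 to 3/2 holds t*exp(-t/2); add its integral

on [0, 1/2): t**(3/2)
on [1/2, 1): t*exp(-t)
on [1, 3/2): t*exp(-t/2)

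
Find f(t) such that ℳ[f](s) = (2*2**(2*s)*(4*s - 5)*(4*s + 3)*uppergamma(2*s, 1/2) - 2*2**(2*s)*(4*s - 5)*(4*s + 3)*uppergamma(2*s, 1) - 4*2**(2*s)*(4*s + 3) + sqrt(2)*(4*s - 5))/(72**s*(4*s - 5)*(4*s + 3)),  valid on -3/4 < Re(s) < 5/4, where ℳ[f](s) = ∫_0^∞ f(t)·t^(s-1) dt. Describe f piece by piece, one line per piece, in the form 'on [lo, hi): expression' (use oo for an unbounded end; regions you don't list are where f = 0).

reversing the common scale on t: 3*sqrt(3)*t**(3/4) on [0, 1/36); exp(-3*sqrt(t)) on [1/36, 1/9); sqrt(3)/(27*t**(5/4)) on [1/9, ∞)
undo the power substitution: 3*sqrt(3)*t**(3/2) on [0, 1/6); exp(-3*t) on [1/6, 1/3); sqrt(3)/(27*t**(5/2)) on [1/3, ∞)
back out the common scale on t: t**(3/2) on [0, 1/2); exp(-t) on [1/2, 1); t**(-5/2) on [1, ∞)
slice at 1/72, 1/18, transform all 3 pieces, and sum them
on [0, 1/72): add ∫ 3*2**(3/4)*sqrt(3)*t**(3/4)·t^(s-1) dt
piece [1/72, 1/18): integrate exp(-3*sqrt(2)*sqrt(t)) against the kernel
the [1/18, ∞) slice contributes ∫ 2**(3/4)*sqrt(3)/(108*t**(5/4))·t^(s-1) dt

on [0, 1/72): 3*2**(3/4)*sqrt(3)*t**(3/4)
on [1/72, 1/18): exp(-3*sqrt(2)*sqrt(t))
on [1/18, oo): 2**(3/4)*sqrt(3)/(108*t**(5/4))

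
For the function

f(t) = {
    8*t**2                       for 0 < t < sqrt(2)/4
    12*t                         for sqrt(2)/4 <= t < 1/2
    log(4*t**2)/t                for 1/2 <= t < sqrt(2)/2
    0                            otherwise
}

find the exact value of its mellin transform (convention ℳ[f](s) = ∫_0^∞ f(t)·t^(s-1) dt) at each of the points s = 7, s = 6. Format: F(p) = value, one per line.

F(7) = -43/73728 + sqrt(2)/18432 + log(2)/48
F(6) = sqrt(2)*(-15536 + 11567*sqrt(2) + 35840*log(2))/1433600

peel off the shared t-power: 8*t**3 on [0, sqrt(2)/4); 12*t**2 on [sqrt(2)/4, 1/2); log(4*t**2) on [1/2, sqrt(2)/2)
invert the common scale on t to get t**3 on [0, sqrt(2)/2); 3*t**2 on [sqrt(2)/2, 1); log(t**2) on [1, sqrt(2))
reversing the power substitution: t**(3/2) on [0, 1/2); 3*t on [1/2, 1); log(t) on [1, 2)
linearity at sqrt(2)/4, 1/2 turns ℳ[f](s) into 3 summed integrals
segment [0, sqrt(2)/4) carries 8*t**2; integrate it
on [sqrt(2)/4, 1/2): add ∫ 12*t·t^(s-1) dt
between 1/2 and sqrt(2)/2 the integrand is log(4*t**2)/t·t^(s-1)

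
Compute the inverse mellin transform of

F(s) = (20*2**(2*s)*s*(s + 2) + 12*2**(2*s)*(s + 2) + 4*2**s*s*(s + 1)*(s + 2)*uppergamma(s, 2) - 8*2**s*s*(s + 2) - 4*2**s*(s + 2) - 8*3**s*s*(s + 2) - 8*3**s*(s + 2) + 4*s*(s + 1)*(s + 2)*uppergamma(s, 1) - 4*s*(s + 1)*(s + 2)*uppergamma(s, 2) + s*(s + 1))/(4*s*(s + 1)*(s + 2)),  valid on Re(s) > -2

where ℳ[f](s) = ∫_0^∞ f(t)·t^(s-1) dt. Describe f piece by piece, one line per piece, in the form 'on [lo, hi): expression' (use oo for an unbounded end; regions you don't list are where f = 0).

strip the common scale on t: t**2 on [0, 1/2); exp(-2*t) on [1/2, 1); t + 1 on [1, 3/2); …
f breaks at 1, 2, 3, 4 into 5 integrals to sum
on [0, 1) integrate f = t**2/4 against the kernel
segment [1, 2) carries exp(-t); integrate it
∫ over [2, 3) of (t/2 + 1)·t^(s-1) joins the sum
between 3 and 4 the integrand is (t/2 + 3)·t^(s-1)
on [4, ∞): add ∫ exp(-t/2)·t^(s-1) dt

on [0, 1): t**2/4
on [1, 2): exp(-t)
on [2, 3): t/2 + 1
on [3, 4): t/2 + 3
on [4, oo): exp(-t/2)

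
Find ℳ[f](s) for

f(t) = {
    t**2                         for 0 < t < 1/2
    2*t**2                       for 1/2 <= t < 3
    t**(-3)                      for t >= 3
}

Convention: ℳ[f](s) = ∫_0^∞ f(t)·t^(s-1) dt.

(1940*6**s*s - 5840*6**s - 27*s + 81)/(108*2**s*(s**2 - s - 6))
  -2 < Re(s) < 3

remove the shared t-power first: t on [0, 1/2); 2*t on [1/2, 3); t**(-4) on [3, ∞)
split f at 1/2, 3: ℳ[f](s) collects 3 kernel integrals
[0, 1/2) adds the kernel integral of t**2
piece [1/2, 3): integrate 2*t**2 against the kernel
∫ over [3, ∞) of t**(-3)·t^(s-1) joins the sum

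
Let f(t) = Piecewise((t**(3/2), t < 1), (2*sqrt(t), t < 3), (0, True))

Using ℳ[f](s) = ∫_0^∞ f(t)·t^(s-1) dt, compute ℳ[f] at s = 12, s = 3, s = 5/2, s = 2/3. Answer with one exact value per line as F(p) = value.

along the cuts 1, ℳ[f](s) splits into 2 integrals
segment 0 to 1 holds t**(3/2); add its integral
on [1, 3): add ∫ 2*sqrt(t)·t^(s-1) dt

F(12) = -58/675 + 2125764*sqrt(3)/25
F(3) = -22/63 + 108*sqrt(3)/7
F(5/2) = 211/12
F(2/3) = -114/91 + 36*3**(1/6)/7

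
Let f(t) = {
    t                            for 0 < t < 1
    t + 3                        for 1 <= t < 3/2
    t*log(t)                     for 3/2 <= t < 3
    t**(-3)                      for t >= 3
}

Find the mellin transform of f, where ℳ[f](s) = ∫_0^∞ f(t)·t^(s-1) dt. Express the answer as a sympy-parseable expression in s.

(-162*2**s*s*(s - 3)*(s**2 + 2*s + 1) - 162*2**s*(s - 3)*(s**2 + 2*s + 1) - 81*3**s*s**2*(s - 3)*(s + 1)*log(3) + 81*3**s*s**2*(s - 3)*(s + 1)*log(2) - 81*3**s*s*(s - 3)*(s + 1)*log(3) + 81*3**s*s*(s - 3)*(s + 1)*log(2) + 81*3**s*s*(s - 3)*(s + 1) + 243*3**s*s*(s - 3)*(s**2 + 2*s + 1) + 162*3**s*(s - 3)*(s**2 + 2*s + 1) + 162*6**s*s**2*(s - 3)*(s + 1)*log(3) - 162*6**s*s*(s - 3)*(s + 1) + 162*6**s*s*(s - 3)*(s + 1)*log(3) - 2*6**s*s*(s + 1)*(s**2 + 2*s + 1))/(54*2**s*s*(s - 3)*(s + 1)*(s**2 + 2*s + 1))
  -1 < Re(s) < 3

integrate the 4 segments split at 1, 3/2, 3, then add the results
segment 0 to 1 holds t; add its integral
[1, 3/2) adds the kernel integral of (t + 3)
[3/2, 3) adds the kernel integral of t*log(t)
∫ t**(-3)·t^(s-1) over [3, ∞)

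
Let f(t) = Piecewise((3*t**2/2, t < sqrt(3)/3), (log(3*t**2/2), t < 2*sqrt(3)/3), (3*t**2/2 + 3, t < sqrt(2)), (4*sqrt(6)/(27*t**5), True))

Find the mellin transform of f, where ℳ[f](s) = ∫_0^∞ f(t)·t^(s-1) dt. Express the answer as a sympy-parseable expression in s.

(-135*2**s*s**2*(s - 5)/2 + 27*2**s*s*(s/2 + 1)*(s - 5)*log(2) - 81*2**s*s*(s - 5) - 54*2**s*(s/2 + 1)*(s - 5) - sqrt(3)*6**(s/2)*s**2*(s/2 + 1) + 81*6**(s/2)*s**2*(s - 5) + 81*6**(s/2)*s*(s - 5) + 27*s**2*(s - 5)/4 + 27*s*(s/2 + 1)*(s - 5)*log(2) + (s - 5)*(27*s + 54))/(27*3**(s/2)*s**2*(s/2 + 1)*(s - 5))
  -2 < Re(s) < 5

undo the power substitution: 3*t/2 on [0, 1/3); log(3*t/2) on [1/3, 4/3); 3*t/2 + 3 on [4/3, 2); …
peel off the common scale on t: t on [0, 1/2); log(t) on [1/2, 2); t + 3 on [2, 3); …
slice at sqrt(3)/3, 2*sqrt(3)/3, sqrt(2), transform all 4 pieces, and sum them
the [0, sqrt(3)/3) slice contributes ∫ 3*t**2/2·t^(s-1) dt
∫ over [sqrt(3)/3, 2*sqrt(3)/3) of log(3*t**2/2)·t^(s-1) joins the sum
segment [2*sqrt(3)/3, sqrt(2)) carries (3*t**2/2 + 3); integrate it
piece [sqrt(2), ∞): integrate 4*sqrt(6)/(27*t**5) against the kernel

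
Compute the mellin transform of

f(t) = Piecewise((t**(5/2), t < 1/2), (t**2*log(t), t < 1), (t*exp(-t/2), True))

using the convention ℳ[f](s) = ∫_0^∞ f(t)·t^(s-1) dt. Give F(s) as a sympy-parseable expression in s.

(8*2**(2*s)*(2*s + 5)*(2*s + (s + 1)**2 + 3)*uppergamma(s + 1, 1/2) - 4*2**s*(2*s + 5) + 2*s + (s + 1)*(2*s + 5)*log(2) + (2*s + 5)*log(2) + sqrt(2)*(2*s + (s + 1)**2 + 3) + 5)/(4*2**s*(2*s + 5)*(2*s + (s + 1)**2 + 3))
  Re(s) > -5/2

back out the shared t-power: t**2 on [0, 1/2); t**(3/2)*log(t) on [1/2, 1); sqrt(t)*exp(-t/2) on [1, ∞)
invert the shared t-power to get t**(3/2) on [0, 1/2); t*log(t) on [1/2, 1); exp(-t/2) on [1, ∞)
breakpoints 1/2, 1: one integral from each of the 3 segments
segment 0 to 1/2 holds t**(5/2); add its integral
on [1/2, 1): add ∫ t**2*log(t)·t^(s-1) dt
over [1, ∞), the kernel integral of t*exp(-t/2) enters the sum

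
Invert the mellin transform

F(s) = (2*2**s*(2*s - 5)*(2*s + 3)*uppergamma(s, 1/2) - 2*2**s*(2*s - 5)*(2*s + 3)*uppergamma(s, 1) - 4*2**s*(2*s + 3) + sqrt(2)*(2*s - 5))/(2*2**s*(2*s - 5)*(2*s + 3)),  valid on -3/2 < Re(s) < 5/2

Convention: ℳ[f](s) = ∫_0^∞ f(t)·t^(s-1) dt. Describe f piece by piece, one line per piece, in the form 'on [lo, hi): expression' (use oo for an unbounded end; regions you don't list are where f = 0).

split f at 1/2, 1: ℳ[f](s) collects 3 kernel integrals
on [0, 1/2) integrate f = t**(3/2) against the kernel
the [1/2, 1) slice contributes ∫ exp(-t)·t^(s-1) dt
[1, ∞) adds the kernel integral of t**(-5/2)

on [0, 1/2): t**(3/2)
on [1/2, 1): exp(-t)
on [1, oo): t**(-5/2)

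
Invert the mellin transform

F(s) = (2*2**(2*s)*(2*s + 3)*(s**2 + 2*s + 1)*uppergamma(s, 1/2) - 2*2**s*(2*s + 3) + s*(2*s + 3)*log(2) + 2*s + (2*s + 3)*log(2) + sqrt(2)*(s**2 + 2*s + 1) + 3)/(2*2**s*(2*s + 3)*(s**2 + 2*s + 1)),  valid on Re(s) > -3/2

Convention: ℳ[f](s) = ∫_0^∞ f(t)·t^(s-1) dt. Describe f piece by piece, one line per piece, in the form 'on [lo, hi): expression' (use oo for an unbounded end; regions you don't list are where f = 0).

split f at 1/2, 1: ℳ[f](s) collects 3 kernel integrals
the [0, 1/2) slice contributes ∫ t**(3/2)·t^(s-1) dt
piece [1/2, 1): integrate t*log(t) against the kernel
the [1, ∞) slice contributes ∫ exp(-t/2)·t^(s-1) dt

on [0, 1/2): t**(3/2)
on [1/2, 1): t*log(t)
on [1, oo): exp(-t/2)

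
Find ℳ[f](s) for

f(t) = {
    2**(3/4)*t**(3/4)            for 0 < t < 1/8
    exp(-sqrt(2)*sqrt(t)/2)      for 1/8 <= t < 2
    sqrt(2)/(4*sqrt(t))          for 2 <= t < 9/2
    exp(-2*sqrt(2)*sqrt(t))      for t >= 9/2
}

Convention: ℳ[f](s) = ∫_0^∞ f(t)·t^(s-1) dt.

(2*1296**s*(4*s + 3) + 12*576**s*(2*s - 1)*(4*s + 3)*uppergamma(2*s, 1/4) - 12*576**s*(2*s - 1)*(4*s + 3)*uppergamma(2*s, 1) - 3*576**s*(4*s + 3) + 12*6**(2*s)*(2*s - 1)*(4*s + 3)*uppergamma(2*s, 6) + 6*sqrt(2)*6**(2*s)*(2*s - 1))/(6*288**s*(2*s - 1)*(4*s + 3))
  Re(s) > -3/4

remove the common scale on t first: t**(3/4) on [0, 1/4); exp(-sqrt(t)/2) on [1/4, 4); 1/(2*sqrt(t)) on [4, 9); …
strip the power substitution: t**(3/2) on [0, 1/2); exp(-t/2) on [1/2, 2); 1/(2*t) on [2, 3); …
along the cuts 1/8, 2, 9/2, ℳ[f](s) splits into 4 integrals
between 0 and 1/8 the integrand is 2**(3/4)*t**(3/4)·t^(s-1)
over [1/8, 2), the kernel integral of exp(-sqrt(2)*sqrt(t)/2) enters the sum
segment 2 to 9/2 holds sqrt(2)/(4*sqrt(t)); add its integral
piece [9/2, ∞): integrate exp(-2*sqrt(2)*sqrt(t)) against the kernel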